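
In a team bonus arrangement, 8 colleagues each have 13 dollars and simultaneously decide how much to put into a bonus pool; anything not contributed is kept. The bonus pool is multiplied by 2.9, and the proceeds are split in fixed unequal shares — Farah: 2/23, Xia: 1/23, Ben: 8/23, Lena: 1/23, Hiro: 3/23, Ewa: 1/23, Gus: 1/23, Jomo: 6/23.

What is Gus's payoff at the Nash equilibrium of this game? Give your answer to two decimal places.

Each unit j contributes comes back to j as 2.9 × (j's share), so j prefers to contribute only if that share exceeds 1/2.9 = 0.3448; otherwise keeping the unit dominates.
Ben alone (share 8/23) is above the threshold, contributing 13; the remaining 7 contribute 0. Total contributed: 13.
Gus keeps 13 and receives 2.9 × 13 × 1/23 = 1.64 from the bonus pool, for a payoff of 14.64.

14.64 dollars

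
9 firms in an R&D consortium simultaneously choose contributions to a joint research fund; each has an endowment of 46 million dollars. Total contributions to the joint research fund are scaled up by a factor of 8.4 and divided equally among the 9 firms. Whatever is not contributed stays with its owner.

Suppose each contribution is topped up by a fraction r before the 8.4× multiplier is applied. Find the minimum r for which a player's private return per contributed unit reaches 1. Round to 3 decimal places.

0.071

With matching at rate r, one contributed unit becomes (1 + r) in the joint research fund and returns 8.4 × (1 + r) / 9 to the contributor.
Setting this equal to 1: 1 + r = 9/8.4 = 1.0714.
So the minimum matching rate is r = 1.0714 − 1 = 0.071.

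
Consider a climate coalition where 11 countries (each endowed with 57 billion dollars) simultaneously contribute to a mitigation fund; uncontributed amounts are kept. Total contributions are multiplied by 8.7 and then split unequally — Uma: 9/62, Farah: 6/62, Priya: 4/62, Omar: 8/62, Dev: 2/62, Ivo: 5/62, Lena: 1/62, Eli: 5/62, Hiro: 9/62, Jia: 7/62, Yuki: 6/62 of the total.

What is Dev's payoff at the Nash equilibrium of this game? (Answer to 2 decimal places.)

104.99 billion dollars

Each unit j contributes comes back to j as 8.7 × (j's share), so j prefers to contribute only if that share exceeds 1/8.7 = 0.1149; otherwise keeping the unit dominates.
Uma, Omar and Hiro are above the threshold, contributing 57 each; the remaining 8 contribute 0. Total contributed: 171.
Dev keeps 57 and receives 8.7 × 171 × 2/62 = 47.99 from the mitigation fund, for a payoff of 104.99.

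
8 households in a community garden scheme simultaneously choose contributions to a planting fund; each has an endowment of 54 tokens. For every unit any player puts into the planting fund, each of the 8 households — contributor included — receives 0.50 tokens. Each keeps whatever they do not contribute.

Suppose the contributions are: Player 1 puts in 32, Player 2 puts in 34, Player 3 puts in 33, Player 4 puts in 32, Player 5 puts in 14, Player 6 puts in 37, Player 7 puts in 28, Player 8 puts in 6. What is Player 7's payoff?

Total contributed: 32 + 34 + 33 + 32 + 14 + 37 + 28 + 6 = 216.
Each receives 0.50 × 216 = 108.00 from the planting fund.
Player 7 keeps 54 − 28 = 26, so Player 7's payoff is 26 + 108.00 = 134.00.

134.00 tokens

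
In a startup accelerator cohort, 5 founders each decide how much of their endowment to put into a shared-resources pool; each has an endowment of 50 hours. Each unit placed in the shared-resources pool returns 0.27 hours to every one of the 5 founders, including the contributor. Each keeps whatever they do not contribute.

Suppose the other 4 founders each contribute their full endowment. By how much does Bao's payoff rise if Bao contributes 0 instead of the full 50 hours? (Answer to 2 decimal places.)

Switching from a contribution of 50 to 0 lets Bao keep an extra 50 hours, but lowers the shared-resources pool by 50, which costs Bao their own share of that drop: 0.27 × 50 = 13.50.
Net gain = 50 − 13.50 = 36.50. The private return per contributed unit (0.27) is below 1, so free-riding is indeed the best response regardless of what the others do.

36.50 hours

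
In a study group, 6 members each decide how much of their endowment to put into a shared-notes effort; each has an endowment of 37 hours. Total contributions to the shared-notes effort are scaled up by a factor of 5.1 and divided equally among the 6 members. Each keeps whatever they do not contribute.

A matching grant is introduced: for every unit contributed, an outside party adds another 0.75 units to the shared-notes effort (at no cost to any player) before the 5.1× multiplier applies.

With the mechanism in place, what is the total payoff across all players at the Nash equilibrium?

With the mechanism, a contributed unit returns 5.1 × 1.75 / 6 = 1.4875 per unit of net cost to the contributor — now above 1 — so contributing fully is weakly dominant for every player.
At the Nash equilibrium everyone contributes 37. Group total payoff = 5.1 × 1.75 × 222 = 1981.35.

1981.35 hours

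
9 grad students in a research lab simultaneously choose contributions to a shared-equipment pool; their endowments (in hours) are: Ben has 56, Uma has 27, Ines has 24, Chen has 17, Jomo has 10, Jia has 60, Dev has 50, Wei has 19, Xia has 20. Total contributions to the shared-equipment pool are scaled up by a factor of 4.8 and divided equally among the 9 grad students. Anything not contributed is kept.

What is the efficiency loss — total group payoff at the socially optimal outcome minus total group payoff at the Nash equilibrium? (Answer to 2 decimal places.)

The private return per contributed unit is 4.8/9 = 0.5333 < 1 for every player regardless of endowment, so the Nash equilibrium is zero contribution and the group total is Σ E_j = 56 + 27 + 24 + 17 + 10 + 60 + 50 + 19 + 20 = 283.
Each contributed unit returns 4.800 to the group, so the social optimum is full contribution by everyone: group total = 4.800 × 283 = 1358.40.
Efficiency loss = (4.800 − 1) × 283 = 1075.40.

1075.40 hours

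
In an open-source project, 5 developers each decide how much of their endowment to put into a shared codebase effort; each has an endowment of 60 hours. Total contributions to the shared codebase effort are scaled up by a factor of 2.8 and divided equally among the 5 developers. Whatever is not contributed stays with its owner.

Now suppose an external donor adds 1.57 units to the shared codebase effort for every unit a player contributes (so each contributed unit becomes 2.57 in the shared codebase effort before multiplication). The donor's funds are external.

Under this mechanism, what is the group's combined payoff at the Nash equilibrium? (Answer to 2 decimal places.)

With the mechanism, a contributed unit returns 2.8 × 2.57 / 5 = 1.4392 per unit of net cost to the contributor — now above 1 — so contributing fully is weakly dominant for every player.
At the Nash equilibrium everyone contributes 60. Group total payoff = 2.8 × 2.57 × 300 = 2158.80.

2158.80 hours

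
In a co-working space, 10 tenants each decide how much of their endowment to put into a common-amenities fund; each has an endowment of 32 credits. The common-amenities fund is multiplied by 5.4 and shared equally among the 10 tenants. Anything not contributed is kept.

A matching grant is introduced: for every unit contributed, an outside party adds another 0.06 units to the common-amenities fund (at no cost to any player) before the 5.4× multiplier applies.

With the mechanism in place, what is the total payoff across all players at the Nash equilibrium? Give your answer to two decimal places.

With the mechanism, a contributed unit returns 5.4 × 1.06 / 10 = 0.5724 per unit of net cost — still below 1 — so contributing 0 remains dominant for every player.
At the Nash equilibrium no one contributes; group total payoff = 10 × 32 = 320.

320.00 credits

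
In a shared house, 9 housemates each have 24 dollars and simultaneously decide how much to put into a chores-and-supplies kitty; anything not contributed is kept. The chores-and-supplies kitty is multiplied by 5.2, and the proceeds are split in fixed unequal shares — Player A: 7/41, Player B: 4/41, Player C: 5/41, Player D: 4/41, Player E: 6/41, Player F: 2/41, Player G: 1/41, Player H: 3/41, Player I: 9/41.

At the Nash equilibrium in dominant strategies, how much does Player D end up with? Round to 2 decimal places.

A player with share s gets back 5.2·s per unit contributed, so full contribution is dominant for anyone with s > 1/5.2 = 0.1923 and zero contribution is dominant for anyone below.
Only Player I (9/41) clears that bar, contributing 24; the remaining 8 contribute 0. Total contributed: 24.
Player D keeps 24 and receives 5.2 × 24 × 4/41 = 12.18 from the chores-and-supplies kitty, for a payoff of 36.18.

36.18 dollars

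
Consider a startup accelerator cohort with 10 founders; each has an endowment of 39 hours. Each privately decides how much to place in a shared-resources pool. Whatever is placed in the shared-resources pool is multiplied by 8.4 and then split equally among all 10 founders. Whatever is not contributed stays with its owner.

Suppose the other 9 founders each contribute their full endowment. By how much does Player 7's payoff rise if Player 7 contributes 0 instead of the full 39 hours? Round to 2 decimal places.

6.24 hours

Switching from a contribution of 39 to 0 lets Player 7 keep an extra 39 hours, but lowers the shared-resources pool by 39, which costs Player 7 their own share of that drop: 8.4/10 × 39 = 32.76.
Net gain = 39 − 32.76 = 6.24. The private return per contributed unit (0.8400) is below 1, so free-riding is indeed the best response regardless of what the others do.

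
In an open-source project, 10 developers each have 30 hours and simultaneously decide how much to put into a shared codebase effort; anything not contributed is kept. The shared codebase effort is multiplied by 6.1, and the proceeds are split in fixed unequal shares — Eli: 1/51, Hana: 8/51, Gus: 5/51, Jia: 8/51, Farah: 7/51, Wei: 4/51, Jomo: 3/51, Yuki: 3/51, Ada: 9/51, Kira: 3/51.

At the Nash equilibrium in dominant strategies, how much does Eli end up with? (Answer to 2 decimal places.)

A player with share s gets back 6.1·s per unit contributed, so full contribution is dominant for anyone with s > 1/6.1 = 0.1639 and zero contribution is dominant for anyone below.
Only Ada (9/51) clears that bar, contributing 30; the remaining 9 contribute 0. Total contributed: 30.
Eli keeps 30 and receives 6.1 × 30 × 1/51 = 3.59 from the shared codebase effort, for a payoff of 33.59.

33.59 hours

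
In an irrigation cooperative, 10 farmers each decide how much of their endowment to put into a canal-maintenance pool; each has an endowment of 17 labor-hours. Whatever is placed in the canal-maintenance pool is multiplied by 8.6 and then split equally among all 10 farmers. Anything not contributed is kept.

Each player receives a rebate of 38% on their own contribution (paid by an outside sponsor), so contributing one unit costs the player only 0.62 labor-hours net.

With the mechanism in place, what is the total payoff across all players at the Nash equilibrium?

1526.60 labor-hours

The effective private return per unit is now (8.6/10) / 0.62 = 1.3871 > 1, so every player's dominant strategy flips to full contribution.
At the Nash equilibrium everyone contributes 17. Group total payoff = 10 × (17 × 0.38 + 8.6 × 17) = 1526.60.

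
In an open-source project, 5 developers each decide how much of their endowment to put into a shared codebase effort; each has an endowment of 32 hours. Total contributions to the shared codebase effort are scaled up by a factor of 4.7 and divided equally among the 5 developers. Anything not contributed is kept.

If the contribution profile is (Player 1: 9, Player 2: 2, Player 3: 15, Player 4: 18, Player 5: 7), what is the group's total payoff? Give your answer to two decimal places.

348.70 hours

Total contributed: 9 + 2 + 15 + 18 + 7 = 51; total kept: 5 × 32 − 51 = 109.
The shared codebase effort pays out 4.7 × 51 = 239.70 in aggregate.
Group total = 109 + 239.70 = 348.70.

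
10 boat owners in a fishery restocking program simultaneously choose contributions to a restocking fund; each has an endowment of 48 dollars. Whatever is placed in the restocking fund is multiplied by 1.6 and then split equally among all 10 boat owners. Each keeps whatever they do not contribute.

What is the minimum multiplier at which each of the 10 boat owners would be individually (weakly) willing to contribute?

A contributed unit returns (multiplier)/10 to its contributor.
This reaches 1 exactly when the multiplier is 10.

10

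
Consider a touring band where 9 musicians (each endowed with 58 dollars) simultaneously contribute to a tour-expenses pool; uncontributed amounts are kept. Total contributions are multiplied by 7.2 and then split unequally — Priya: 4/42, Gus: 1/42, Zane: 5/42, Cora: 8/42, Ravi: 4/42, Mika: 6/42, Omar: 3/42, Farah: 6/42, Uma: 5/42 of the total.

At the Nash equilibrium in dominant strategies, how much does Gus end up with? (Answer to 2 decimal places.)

Each unit j contributes comes back to j as 7.2 × (j's share), so j prefers to contribute only if that share exceeds 1/7.2 = 0.1389; otherwise keeping the unit dominates.
Cora, Mika and Farah are above the threshold, contributing 58 each; the remaining 6 contribute 0. Total contributed: 174.
Gus keeps 58 and receives 7.2 × 174 × 1/42 = 29.83 from the tour-expenses pool, for a payoff of 87.83.

87.83 dollars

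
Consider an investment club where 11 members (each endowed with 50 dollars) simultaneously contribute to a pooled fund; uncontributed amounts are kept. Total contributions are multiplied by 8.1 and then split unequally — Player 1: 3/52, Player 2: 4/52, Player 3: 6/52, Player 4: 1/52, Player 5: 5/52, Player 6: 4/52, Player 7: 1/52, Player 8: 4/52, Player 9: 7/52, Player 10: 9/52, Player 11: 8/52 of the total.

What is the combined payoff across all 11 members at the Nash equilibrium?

A player with share s gets back 8.1·s per unit contributed, so full contribution is dominant for anyone with s > 1/8.1 = 0.1235 and zero contribution is dominant for anyone below.
Player 9, Player 10 and Player 11 clear that bar, contributing 50 each; the remaining 8 contribute 0. Total contributed: 150.
The pooled fund pays out 8.1 × 150 = 1215.00 in total (split across the unequal shares, but the aggregate is all that matters for the group sum).
The 8 free-riders keep 50 each, adding 400. Group total = 400 + 1215.00 = 1615.00.

1615.00 dollars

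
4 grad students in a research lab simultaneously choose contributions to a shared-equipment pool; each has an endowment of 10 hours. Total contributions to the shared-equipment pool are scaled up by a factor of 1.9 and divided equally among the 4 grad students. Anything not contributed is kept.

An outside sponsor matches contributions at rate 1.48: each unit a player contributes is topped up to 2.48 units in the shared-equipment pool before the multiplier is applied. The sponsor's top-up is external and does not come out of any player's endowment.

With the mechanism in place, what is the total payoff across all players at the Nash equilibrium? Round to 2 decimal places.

Under the mechanism each unit contributed yields 1.9 × 2.48 / 4 = 1.1780 back to its contributor per unit of net cost, which exceeds 1, making full contribution the dominant choice for everyone.
At the Nash equilibrium everyone contributes 10. Group total payoff = 1.9 × 2.48 × 40 = 188.48.

188.48 hours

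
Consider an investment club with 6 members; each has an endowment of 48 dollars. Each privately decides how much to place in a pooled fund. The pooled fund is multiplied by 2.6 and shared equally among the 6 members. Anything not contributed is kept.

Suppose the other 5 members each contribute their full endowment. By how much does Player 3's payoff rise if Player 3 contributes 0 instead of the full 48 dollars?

Switching from a contribution of 48 to 0 lets Player 3 keep an extra 48 dollars, but lowers the pooled fund by 48, which costs Player 3 their own share of that drop: 2.6/6 × 48 = 20.80.
Net gain = 48 − 20.80 = 27.20. The private return per contributed unit (0.4333) is below 1, so free-riding is indeed the best response regardless of what the others do.

27.20 dollars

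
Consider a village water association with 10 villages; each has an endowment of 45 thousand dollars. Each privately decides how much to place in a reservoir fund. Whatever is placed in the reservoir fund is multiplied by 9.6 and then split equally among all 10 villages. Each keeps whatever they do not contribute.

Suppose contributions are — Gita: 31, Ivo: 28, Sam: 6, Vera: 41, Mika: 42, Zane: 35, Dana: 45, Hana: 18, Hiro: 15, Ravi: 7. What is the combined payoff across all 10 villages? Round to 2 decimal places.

Total contributed: 31 + 28 + 6 + 41 + 42 + 35 + 45 + 18 + 15 + 7 = 268; total kept: 10 × 45 − 268 = 182.
The reservoir fund pays out 9.6 × 268 = 2572.80 in aggregate.
Group total = 182 + 2572.80 = 2754.80.

2754.80 thousand dollars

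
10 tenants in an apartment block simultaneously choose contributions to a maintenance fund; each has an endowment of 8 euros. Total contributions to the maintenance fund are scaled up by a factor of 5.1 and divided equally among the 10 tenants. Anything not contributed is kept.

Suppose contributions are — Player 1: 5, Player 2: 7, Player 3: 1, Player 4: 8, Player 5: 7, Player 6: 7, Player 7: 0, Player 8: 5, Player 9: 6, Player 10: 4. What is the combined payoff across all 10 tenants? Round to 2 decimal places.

285.00 euros

Total contributed: 5 + 7 + 1 + 8 + 7 + 7 + 0 + 5 + 6 + 4 = 50; total kept: 10 × 8 − 50 = 30.
The maintenance fund pays out 5.1 × 50 = 255.00 in aggregate.
Group total = 30 + 255.00 = 285.00.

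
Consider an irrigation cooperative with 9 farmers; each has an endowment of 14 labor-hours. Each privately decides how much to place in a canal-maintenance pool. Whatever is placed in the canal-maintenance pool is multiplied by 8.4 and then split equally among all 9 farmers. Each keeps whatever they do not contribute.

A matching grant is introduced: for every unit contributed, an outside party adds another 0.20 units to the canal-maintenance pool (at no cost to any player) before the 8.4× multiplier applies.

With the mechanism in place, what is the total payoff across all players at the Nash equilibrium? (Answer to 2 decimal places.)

1270.08 labor-hours

With the mechanism, a contributed unit returns 8.4 × 1.20 / 9 = 1.1200 per unit of net cost to the contributor — now above 1 — so contributing fully is weakly dominant for every player.
So the Nash equilibrium is full contribution by all 9; the group earns 8.4 × 1.20 × 126 = 1270.08.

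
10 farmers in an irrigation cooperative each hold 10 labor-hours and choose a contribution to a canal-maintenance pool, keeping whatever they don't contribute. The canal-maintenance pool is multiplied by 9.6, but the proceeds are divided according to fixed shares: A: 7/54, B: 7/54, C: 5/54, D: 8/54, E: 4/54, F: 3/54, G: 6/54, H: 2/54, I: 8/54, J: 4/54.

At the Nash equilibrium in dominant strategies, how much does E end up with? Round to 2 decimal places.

Player j's private return per contributed unit is 9.6 × (j's share). Contributing is weakly dominant for j when that share is at least 1/9.6 = 0.1042, and contributing 0 is dominant otherwise.
The shares above 0.1042 belong to A, B, D, G and I, contributing 10 each; the remaining 5 contribute 0. Total contributed: 50.
E keeps 10 and receives 9.6 × 50 × 4/54 = 35.56 from the canal-maintenance pool, for a payoff of 45.56.

45.56 labor-hours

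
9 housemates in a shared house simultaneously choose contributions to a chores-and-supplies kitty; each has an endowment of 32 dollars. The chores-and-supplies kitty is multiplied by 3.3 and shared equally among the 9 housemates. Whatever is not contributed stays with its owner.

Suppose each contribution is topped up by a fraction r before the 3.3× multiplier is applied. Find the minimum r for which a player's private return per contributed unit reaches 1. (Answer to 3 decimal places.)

1.727

With matching at rate r, one contributed unit becomes (1 + r) in the chores-and-supplies kitty and returns 3.3 × (1 + r) / 9 to the contributor.
Setting this equal to 1: 1 + r = 9/3.3 = 2.7273.
So the minimum matching rate is r = 2.7273 − 1 = 1.727.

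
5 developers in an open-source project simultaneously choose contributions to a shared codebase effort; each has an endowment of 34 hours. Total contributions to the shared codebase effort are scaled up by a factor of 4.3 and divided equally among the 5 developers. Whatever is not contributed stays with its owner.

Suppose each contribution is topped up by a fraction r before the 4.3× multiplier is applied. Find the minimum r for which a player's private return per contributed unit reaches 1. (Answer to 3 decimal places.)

With matching at rate r, one contributed unit becomes (1 + r) in the shared codebase effort and returns 4.3 × (1 + r) / 5 to the contributor.
Setting this equal to 1: 1 + r = 5/4.3 = 1.1628.
So the minimum matching rate is r = 1.1628 − 1 = 0.163.

0.163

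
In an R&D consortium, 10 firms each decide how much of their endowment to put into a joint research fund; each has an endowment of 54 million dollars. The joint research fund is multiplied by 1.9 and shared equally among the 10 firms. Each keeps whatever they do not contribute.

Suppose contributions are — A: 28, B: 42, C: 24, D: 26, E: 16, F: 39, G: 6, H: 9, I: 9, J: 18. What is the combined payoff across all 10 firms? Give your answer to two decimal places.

Total contributed: 28 + 42 + 24 + 26 + 16 + 39 + 6 + 9 + 9 + 18 = 217; total kept: 10 × 54 − 217 = 323.
The joint research fund pays out 1.9 × 217 = 412.30 in aggregate.
Group total = 323 + 412.30 = 735.30.

735.30 million dollars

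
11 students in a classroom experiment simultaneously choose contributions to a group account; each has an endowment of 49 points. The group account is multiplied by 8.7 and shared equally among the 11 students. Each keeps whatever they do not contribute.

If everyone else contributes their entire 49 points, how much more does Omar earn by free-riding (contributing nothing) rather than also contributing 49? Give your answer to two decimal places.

Switching from a contribution of 49 to 0 lets Omar keep an extra 49 points, but lowers the group account by 49, which costs Omar their own share of that drop: 8.7/11 × 49 = 38.75.
Net gain = 49 − 38.75 = 10.25. The private return per contributed unit (0.7909) is below 1, so free-riding is indeed the best response regardless of what the others do.

10.25 points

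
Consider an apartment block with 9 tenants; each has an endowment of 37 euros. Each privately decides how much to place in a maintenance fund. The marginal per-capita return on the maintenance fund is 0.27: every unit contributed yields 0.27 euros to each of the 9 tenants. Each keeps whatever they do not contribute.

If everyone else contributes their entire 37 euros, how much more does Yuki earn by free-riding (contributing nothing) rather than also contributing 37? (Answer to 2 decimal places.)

Switching from a contribution of 37 to 0 lets Yuki keep an extra 37 euros, but lowers the maintenance fund by 37, which costs Yuki their own share of that drop: 0.27 × 37 = 9.99.
Net gain = 37 − 9.99 = 27.01. The private return per contributed unit (0.27) is below 1, so free-riding is indeed the best response regardless of what the others do.

27.01 euros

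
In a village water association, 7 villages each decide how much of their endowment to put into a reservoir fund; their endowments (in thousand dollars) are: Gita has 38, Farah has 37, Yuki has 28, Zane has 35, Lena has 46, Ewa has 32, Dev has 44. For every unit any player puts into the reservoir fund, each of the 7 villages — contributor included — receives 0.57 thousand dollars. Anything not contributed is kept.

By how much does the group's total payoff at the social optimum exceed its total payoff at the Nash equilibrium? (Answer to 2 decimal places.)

The private return per contributed unit is 0.57 < 1 for everyone, so the Nash equilibrium is zero contribution and the group total is Σ E_j = 38 + 37 + 28 + 35 + 46 + 32 + 44 = 260.
Each contributed unit returns 3.990 to the group, so the social optimum is full contribution by everyone: group total = 3.990 × 260 = 1037.40.
Efficiency loss = (3.990 − 1) × 260 = 777.40.

777.40 thousand dollars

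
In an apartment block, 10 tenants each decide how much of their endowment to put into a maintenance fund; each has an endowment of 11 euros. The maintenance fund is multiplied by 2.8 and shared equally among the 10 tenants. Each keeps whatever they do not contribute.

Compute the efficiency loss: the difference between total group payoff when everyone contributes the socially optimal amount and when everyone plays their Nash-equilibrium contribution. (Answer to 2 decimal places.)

198.00 euros

Each contributed unit returns 2.8/10 = 0.2800 to its contributor — below 1 — so contributing 0 is dominant for every player. At the Nash equilibrium everyone keeps their 11, and the group total is 10 × 11 = 110.
Each contributed unit returns 2.800 to the group as a whole (0.2800 to each of 10 players), which exceeds 1, so the social optimum is full contribution: group total = 2.800 × 110 = 308.00.
Efficiency loss = 308.00 − 110 = 198.00.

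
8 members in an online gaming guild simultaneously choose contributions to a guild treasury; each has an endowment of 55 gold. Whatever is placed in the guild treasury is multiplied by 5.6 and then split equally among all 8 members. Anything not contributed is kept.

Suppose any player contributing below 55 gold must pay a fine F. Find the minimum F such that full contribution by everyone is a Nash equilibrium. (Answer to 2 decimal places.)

Given the others contribute fully, the best deviation is to contribute 0 (any partial contribution still incurs the fine and gives up units whose private return 0.7000 is below 1).
Deviating from 55 to 0 saves 55 gold but forfeits the deviator's share of the drop in the guild treasury: 5.6/8 × 55 = 38.50.
So the deviation gain is 55 − 38.50 = 16.50, and the fine must be at least 16.50 gold to wipe it out.

16.50 gold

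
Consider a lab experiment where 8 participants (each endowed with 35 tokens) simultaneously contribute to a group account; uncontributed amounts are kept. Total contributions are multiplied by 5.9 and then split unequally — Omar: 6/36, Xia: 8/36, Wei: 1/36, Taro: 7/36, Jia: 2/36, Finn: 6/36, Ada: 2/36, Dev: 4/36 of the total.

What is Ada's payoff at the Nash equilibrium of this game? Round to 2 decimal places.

For player j, contributing a unit is worthwhile iff 5.9 × (j's share) ≥ 1, i.e. iff j's share is at least 0.1695.
Xia and Taro are above the threshold, contributing 35 each; the remaining 6 contribute 0. Total contributed: 70.
Ada keeps 35 and receives 5.9 × 70 × 2/36 = 22.94 from the group account, for a payoff of 57.94.

57.94 tokens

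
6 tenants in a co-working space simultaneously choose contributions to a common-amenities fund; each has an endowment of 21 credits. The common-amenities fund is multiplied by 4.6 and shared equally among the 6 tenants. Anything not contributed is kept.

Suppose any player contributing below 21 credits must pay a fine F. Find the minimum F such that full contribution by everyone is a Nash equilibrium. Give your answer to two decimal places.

4.90 credits

Given the others contribute fully, the best deviation is to contribute 0 (any partial contribution still incurs the fine and gives up units whose private return 0.7667 is below 1).
Deviating from 21 to 0 saves 21 credits but forfeits the deviator's share of the drop in the common-amenities fund: 4.6/6 × 21 = 16.10.
So the deviation gain is 21 − 16.10 = 4.90, and the fine must be at least 4.90 credits to wipe it out.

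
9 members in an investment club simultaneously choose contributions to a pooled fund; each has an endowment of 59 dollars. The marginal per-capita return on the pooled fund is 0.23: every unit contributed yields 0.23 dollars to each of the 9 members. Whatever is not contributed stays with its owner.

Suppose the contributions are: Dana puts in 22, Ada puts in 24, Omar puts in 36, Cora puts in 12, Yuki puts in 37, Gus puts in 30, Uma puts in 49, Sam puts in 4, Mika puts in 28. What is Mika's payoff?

Total contributed: 22 + 24 + 36 + 12 + 37 + 30 + 49 + 4 + 28 = 242.
Each receives 0.23 × 242 = 55.66 from the pooled fund.
Mika keeps 59 − 28 = 31, so Mika's payoff is 31 + 55.66 = 86.66.

86.66 dollars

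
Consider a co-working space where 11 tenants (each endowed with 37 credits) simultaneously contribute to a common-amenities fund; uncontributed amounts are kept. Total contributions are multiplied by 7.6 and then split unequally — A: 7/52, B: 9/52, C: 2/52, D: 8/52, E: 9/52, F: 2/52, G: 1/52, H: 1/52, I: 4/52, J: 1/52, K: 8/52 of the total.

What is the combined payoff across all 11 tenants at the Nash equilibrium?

1628.00 credits

Each unit j contributes comes back to j as 7.6 × (j's share), so j prefers to contribute only if that share exceeds 1/7.6 = 0.1316; otherwise keeping the unit dominates.
A, B, D, E and K clear that bar, contributing 37 each; the remaining 6 contribute 0. Total contributed: 185.
The common-amenities fund pays out 7.6 × 185 = 1406.00 in total (split across the unequal shares, but the aggregate is all that matters for the group sum).
The 6 free-riders keep 37 each, adding 222. Group total = 222 + 1406.00 = 1628.00.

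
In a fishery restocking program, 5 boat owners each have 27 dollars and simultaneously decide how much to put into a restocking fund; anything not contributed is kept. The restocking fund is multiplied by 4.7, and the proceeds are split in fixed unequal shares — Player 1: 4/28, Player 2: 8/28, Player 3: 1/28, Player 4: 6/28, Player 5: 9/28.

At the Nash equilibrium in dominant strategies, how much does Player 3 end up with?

Player j's private return per contributed unit is 4.7 × (j's share). Contributing is weakly dominant for j when that share is at least 1/4.7 = 0.2128, and contributing 0 is dominant otherwise.
The shares above 0.2128 belong to Player 2, Player 4 and Player 5, contributing 27 each; the remaining 2 contribute 0. Total contributed: 81.
Player 3 keeps 27 and receives 4.7 × 81 × 1/28 = 13.60 from the restocking fund, for a payoff of 40.60.

40.60 dollars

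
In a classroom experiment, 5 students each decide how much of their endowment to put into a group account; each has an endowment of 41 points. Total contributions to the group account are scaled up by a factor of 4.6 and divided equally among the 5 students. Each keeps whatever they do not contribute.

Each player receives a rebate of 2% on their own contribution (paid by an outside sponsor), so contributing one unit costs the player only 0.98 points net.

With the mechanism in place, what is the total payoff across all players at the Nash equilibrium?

205.00 points

Even with the mechanism, each unit contributed returns only (4.6/5) / 0.98 = 0.9388 per unit of net cost, so contributing nothing is still dominant.
Everyone keeps their endowment and the group total is 5 × 41 = 205.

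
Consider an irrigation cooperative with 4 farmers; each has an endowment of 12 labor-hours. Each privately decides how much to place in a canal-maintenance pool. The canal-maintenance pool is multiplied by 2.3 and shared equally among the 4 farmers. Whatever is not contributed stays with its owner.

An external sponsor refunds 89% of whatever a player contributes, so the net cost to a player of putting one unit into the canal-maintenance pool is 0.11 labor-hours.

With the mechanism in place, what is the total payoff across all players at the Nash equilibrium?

153.12 labor-hours

With the mechanism, a contributed unit returns (2.3/4) / 0.11 = 5.2273 per unit of net cost to the contributor — now above 1 — so contributing fully is weakly dominant for every player.
At the Nash equilibrium everyone contributes 12. Group total payoff = 4 × (12 × 0.89 + 2.3 × 12) = 153.12.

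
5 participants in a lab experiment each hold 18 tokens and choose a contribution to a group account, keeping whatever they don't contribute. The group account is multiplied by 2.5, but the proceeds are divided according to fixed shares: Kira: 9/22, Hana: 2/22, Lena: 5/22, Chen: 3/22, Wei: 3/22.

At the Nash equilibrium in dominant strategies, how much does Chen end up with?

A player with share s gets back 2.5·s per unit contributed, so full contribution is dominant for anyone with s > 1/2.5 = 0.4000 and zero contribution is dominant for anyone below.
Kira alone (share 9/22) is above the threshold, contributing 18; the remaining 4 contribute 0. Total contributed: 18.
Chen keeps 18 and receives 2.5 × 18 × 3/22 = 6.14 from the group account, for a payoff of 24.14.

24.14 tokens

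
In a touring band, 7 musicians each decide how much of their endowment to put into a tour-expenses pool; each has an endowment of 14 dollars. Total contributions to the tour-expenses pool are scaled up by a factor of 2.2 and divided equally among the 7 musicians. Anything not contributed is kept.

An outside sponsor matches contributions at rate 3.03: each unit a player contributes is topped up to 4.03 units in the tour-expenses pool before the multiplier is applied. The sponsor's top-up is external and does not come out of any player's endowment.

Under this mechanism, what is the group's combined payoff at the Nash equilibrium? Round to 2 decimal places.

Under the mechanism each unit contributed yields 2.2 × 4.03 / 7 = 1.2666 back to its contributor per unit of net cost, which exceeds 1, making full contribution the dominant choice for everyone.
So the Nash equilibrium is full contribution by all 7; the group earns 2.2 × 4.03 × 98 = 868.87.

868.87 dollars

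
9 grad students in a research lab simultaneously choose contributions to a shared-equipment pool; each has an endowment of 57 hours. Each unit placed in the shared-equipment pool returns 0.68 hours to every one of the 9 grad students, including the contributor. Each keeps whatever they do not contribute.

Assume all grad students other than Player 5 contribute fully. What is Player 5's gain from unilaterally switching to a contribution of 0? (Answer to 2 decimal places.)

Switching from a contribution of 57 to 0 lets Player 5 keep an extra 57 hours, but lowers the shared-equipment pool by 57, which costs Player 5 their own share of that drop: 0.68 × 57 = 38.76.
Net gain = 57 − 38.76 = 18.24. The private return per contributed unit (0.68) is below 1, so free-riding is indeed the best response regardless of what the others do.

18.24 hours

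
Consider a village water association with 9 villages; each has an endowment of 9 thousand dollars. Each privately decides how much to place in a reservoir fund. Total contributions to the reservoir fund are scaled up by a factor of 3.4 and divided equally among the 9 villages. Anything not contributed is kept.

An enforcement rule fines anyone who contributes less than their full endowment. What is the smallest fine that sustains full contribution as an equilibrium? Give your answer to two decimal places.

5.60 thousand dollars

Given the others contribute fully, the best deviation is to contribute 0 (any partial contribution still incurs the fine and gives up units whose private return 0.3778 is below 1).
Deviating from 9 to 0 saves 9 thousand dollars but forfeits the deviator's share of the drop in the reservoir fund: 3.4/9 × 9 = 3.40.
So the deviation gain is 9 − 3.40 = 5.60, and the fine must be at least 5.60 thousand dollars to wipe it out.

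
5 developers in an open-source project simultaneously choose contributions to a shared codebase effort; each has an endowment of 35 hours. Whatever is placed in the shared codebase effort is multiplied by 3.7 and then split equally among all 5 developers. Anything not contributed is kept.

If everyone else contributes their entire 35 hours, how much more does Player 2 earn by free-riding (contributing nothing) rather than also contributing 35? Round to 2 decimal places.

Switching from a contribution of 35 to 0 lets Player 2 keep an extra 35 hours, but lowers the shared codebase effort by 35, which costs Player 2 their own share of that drop: 3.7/5 × 35 = 25.90.
Net gain = 35 − 25.90 = 9.10. The private return per contributed unit (0.7400) is below 1, so free-riding is indeed the best response regardless of what the others do.

9.10 hours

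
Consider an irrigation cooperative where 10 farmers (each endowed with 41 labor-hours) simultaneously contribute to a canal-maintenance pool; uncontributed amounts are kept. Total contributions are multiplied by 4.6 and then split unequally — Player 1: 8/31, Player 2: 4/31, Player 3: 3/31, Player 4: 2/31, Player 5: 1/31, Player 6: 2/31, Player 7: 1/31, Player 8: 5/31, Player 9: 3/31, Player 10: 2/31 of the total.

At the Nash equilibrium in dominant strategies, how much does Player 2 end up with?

Player j's private return per contributed unit is 4.6 × (j's share). Contributing is weakly dominant for j when that share is at least 1/4.6 = 0.2174, and contributing 0 is dominant otherwise.
Only Player 1 (8/31) clears that bar, contributing 41; the remaining 9 contribute 0. Total contributed: 41.
Player 2 keeps 41 and receives 4.6 × 41 × 4/31 = 24.34 from the canal-maintenance pool, for a payoff of 65.34.

65.34 labor-hours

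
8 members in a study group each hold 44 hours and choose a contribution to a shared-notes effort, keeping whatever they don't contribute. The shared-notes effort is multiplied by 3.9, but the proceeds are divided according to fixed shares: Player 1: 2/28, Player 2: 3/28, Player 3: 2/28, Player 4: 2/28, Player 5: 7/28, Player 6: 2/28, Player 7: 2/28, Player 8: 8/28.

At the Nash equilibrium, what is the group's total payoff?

Each unit j contributes comes back to j as 3.9 × (j's share), so j prefers to contribute only if that share exceeds 1/3.9 = 0.2564; otherwise keeping the unit dominates.
Only Player 8 (8/28) clears that bar, contributing 44; the remaining 7 contribute 0. Total contributed: 44.
The shared-notes effort pays out 3.9 × 44 = 171.60 in total (split across the unequal shares, but the aggregate is all that matters for the group sum).
The 7 free-riders keep 44 each, adding 308. Group total = 308 + 171.60 = 479.60.

479.60 hours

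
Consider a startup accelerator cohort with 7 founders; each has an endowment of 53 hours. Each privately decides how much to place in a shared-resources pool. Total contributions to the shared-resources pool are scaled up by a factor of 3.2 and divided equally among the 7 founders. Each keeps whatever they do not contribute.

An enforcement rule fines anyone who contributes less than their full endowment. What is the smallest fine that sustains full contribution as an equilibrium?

Given the others contribute fully, the best deviation is to contribute 0 (any partial contribution still incurs the fine and gives up units whose private return 0.4571 is below 1).
Deviating from 53 to 0 saves 53 hours but forfeits the deviator's share of the drop in the shared-resources pool: 3.2/7 × 53 = 24.23.
So the deviation gain is 53 − 24.23 = 28.77, and the fine must be at least 28.77 hours to wipe it out.

28.77 hours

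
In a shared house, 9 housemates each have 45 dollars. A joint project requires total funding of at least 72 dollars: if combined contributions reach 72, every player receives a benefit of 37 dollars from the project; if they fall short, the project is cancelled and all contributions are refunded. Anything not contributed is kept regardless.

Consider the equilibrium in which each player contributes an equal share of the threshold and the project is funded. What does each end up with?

74 dollars

Equal share of the threshold: 72/9 = 8.
At this profile no one gains by cutting their contribution: any cut drops the total below 72, the project is cancelled, contributions are refunded, and the deviator ends with 45, which is less than 45 − 8 + 37 = 74. Contributing more than 8 just wastes the excess. So contributing exactly 8 is a best response.
Each player's payoff: 45 − 8 + 37 = 74.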